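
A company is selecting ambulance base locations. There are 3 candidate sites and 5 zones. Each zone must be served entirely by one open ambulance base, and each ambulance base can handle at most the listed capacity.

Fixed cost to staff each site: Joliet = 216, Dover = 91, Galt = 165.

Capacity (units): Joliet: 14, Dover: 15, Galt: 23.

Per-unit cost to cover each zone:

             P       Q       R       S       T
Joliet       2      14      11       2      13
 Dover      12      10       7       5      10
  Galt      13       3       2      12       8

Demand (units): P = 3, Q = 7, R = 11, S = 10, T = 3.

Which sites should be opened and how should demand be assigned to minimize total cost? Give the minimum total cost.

Minimum total cost: 409

Open {Dover, Galt}: P→Dover 12·3=36, Q→Galt 3·7=21, R→Galt 2·11=22, S→Dover 5·10=50, T→Galt 8·3=24.
Loads: Dover carries 13/15, Galt carries 21/23. Service 153; fixed 256; total 409.
Next best feasible plan costs 418.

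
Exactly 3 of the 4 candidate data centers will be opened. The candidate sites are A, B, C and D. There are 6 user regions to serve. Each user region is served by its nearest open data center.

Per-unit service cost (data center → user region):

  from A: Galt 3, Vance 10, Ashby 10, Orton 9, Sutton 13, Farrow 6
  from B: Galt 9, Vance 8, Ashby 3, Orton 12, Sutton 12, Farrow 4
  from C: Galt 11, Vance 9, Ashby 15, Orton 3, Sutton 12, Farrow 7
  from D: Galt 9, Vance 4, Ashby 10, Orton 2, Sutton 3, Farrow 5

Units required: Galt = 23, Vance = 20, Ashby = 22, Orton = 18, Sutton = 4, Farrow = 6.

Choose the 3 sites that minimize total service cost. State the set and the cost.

Choose A, B and D; total service cost 287.

With exactly 3 open, each user region uses its cheapest among the chosen.
{A, B, D}: Galt→A 3·23=69, Vance→D 4·20=80, Ashby→B 3·22=66, Orton→D 2·18=36, Sutton→D 3·4=12, Farrow→B 4·6=24. Service cost 287.
{A, B, C}: service cost 421
{B, C, D}: service cost 425
Among all 4 size-3 choices, {A, B, D} is lowest.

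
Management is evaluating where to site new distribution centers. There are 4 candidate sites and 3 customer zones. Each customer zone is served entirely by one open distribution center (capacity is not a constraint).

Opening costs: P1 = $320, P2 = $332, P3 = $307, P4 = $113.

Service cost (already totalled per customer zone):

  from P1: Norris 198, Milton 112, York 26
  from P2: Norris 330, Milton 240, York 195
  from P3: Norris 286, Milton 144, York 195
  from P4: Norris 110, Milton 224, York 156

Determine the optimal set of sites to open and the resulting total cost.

For any fixed open set, each customer zone goes to its cheapest open site; total = fixed + service.
{P4}: Norris→P4 110, Milton→P4 224, York→P4 156. Service 490; fixed 113; total 603.
{P1}: service 336 + fixed 320 = 656
{P1, P4}: service 248 + fixed 433 = 681
{P1, P2, P3, P4}: service 248 + fixed 1072 = 1320
No other subset beats 603.

Open P4 only; minimum total cost 603.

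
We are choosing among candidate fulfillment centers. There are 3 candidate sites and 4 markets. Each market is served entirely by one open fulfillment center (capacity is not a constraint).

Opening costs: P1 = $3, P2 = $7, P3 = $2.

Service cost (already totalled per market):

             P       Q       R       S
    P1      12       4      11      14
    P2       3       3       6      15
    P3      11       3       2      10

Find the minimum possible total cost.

For any fixed open set, each market goes to its cheapest open site; total = fixed + service.
{P2, P3}: P→P2 3, Q→P2 3, R→P3 2, S→P3 10. Service 18; fixed 9; total 27.
{P3}: service 26 + fixed 2 = 28
{P1, P2, P3}: service 18 + fixed 12 = 30
(All 7 nonempty subsets were checked; P2 and P3 is lowest.)

Minimum total cost: 27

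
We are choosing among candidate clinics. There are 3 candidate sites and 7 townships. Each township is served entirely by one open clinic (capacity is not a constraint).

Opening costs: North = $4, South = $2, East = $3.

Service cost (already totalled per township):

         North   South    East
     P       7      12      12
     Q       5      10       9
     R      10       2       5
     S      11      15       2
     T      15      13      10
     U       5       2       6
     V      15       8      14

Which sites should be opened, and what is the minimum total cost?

Open North, South and East; minimum total cost 45.

For any fixed open set, each township goes to its cheapest open site; total = fixed + service.
{North, South, East}: P→North 7, Q→North 5, R→South 2, S→East 2, T→East 10, U→South 2, V→South 8. Service 36; fixed 9; total 45.
{South, East}: service 45 + fixed 5 = 50
{North, South}: P→North 7, Q→North 5, R→South 2, S→North 11, T→South 13, U→South 2, V→South 8. Service 48; fixed 6; total 54.
{South}: P→South 12, Q→South 10, R→South 2, S→South 15, T→South 13, U→South 2, V→South 8. Service 62; fixed 2; total 64.
(All 7 nonempty subsets were checked; North, South and East is lowest.)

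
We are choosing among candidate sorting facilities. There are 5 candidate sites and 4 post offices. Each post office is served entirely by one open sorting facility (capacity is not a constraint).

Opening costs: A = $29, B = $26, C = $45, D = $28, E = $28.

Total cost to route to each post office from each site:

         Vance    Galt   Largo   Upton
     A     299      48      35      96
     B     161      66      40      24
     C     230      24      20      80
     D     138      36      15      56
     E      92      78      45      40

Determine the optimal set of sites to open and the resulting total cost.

For any fixed open set, each post office goes to its cheapest open site; total = fixed + service.
{D, E}: Vance→E 92, Galt→D 36, Largo→D 15, Upton→E 40. Service 183; fixed 56; total 239.
{B, D, E}: Vance→E 92, Galt→D 36, Largo→D 15, Upton→B 24. Service 167; fixed 82; total 249.
{C, E}: Vance→E 92, Galt→C 24, Largo→C 20, Upton→E 40. Service 176; fixed 73; total 249.
{A, B, C, D, E}: service 155 + fixed 156 = 311
No other subset beats 239.

Open D and E; minimum total cost 239.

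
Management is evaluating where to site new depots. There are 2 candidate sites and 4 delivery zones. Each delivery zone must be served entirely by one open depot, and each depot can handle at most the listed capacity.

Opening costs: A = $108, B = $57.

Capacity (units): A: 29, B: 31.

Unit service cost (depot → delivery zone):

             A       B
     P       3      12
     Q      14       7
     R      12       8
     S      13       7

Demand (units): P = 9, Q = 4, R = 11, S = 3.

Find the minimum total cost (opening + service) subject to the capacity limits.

Minimum total cost: 302

Open {B}: P→B 12·9=108, Q→B 7·4=28, R→B 8·11=88, S→B 7·3=21.
Loads: B carries 27/31. Service 245; fixed 57; total 302.
Next best feasible plan costs 329.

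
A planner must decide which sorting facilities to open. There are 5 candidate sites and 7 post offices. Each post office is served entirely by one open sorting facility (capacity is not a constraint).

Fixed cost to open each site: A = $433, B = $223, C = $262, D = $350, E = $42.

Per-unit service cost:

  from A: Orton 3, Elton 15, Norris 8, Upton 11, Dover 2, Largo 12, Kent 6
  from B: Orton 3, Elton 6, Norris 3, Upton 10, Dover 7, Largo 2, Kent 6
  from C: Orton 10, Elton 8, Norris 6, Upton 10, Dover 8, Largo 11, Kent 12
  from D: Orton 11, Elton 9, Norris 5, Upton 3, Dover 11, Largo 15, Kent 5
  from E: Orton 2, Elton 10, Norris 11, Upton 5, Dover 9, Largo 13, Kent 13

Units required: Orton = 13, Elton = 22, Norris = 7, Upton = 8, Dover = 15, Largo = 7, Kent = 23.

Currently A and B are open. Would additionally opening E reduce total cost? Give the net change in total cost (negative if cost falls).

Current service cost with {A, B}: 454.
Adding E: each post office re-picks its cheapest; new service cost 401, saving 53.
Extra fixed cost: 42. Net change = 42 − 53 = -11.
(Totals: 1110 → 1099.)

Yes — net change −11 (cost falls by 11).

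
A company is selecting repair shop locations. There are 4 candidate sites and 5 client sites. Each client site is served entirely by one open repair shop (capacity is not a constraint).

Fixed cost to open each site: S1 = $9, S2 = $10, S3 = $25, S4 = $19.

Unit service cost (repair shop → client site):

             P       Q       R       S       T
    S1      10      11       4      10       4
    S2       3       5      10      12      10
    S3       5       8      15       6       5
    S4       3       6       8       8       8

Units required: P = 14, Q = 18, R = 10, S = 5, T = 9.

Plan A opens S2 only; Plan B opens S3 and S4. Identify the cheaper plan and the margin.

Plan B is cheaper by 43.

Plan A: {S2}: P→S2 3·14=42, Q→S2 5·18=90, R→S2 10·10=100, S→S2 12·5=60, T→S2 10·9=90. Service 382; fixed 10; total 392.
Plan B: {S3, S4}: P→S4 3·14=42, Q→S4 6·18=108, R→S4 8·10=80, S→S3 6·5=30, T→S3 5·9=45. Service 305; fixed 44; total 349.
Difference: |392 − 349| = 43.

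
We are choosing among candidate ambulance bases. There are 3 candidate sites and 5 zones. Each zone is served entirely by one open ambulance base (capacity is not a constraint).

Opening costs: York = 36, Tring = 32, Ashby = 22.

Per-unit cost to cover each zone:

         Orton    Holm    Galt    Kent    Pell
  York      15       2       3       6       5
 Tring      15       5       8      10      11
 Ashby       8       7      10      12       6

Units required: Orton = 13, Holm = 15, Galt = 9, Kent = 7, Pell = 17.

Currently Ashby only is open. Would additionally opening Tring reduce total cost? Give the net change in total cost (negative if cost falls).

Current service cost with {Ashby}: 485.
Adding Tring: each zone re-picks its cheapest; new service cost 423, saving 62.
Extra fixed cost: 32. Net change = 32 − 62 = -30.
(Totals: 507 → 477.)

Yes — net change −30 (cost falls by 30).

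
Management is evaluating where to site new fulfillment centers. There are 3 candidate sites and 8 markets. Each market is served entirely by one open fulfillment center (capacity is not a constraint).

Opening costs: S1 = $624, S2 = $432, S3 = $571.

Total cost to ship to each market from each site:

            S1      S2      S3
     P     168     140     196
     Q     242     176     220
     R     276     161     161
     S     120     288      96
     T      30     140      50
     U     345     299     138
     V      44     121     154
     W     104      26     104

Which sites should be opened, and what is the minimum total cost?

For any fixed open set, each market goes to its cheapest open site; total = fixed + service.
{S3}: P→S3 196, Q→S3 220, R→S3 161, S→S3 96, T→S3 50, U→S3 138, V→S3 154, W→S3 104. Service 1119; fixed 571; total 1690.
{S2}: service 1351 + fixed 432 = 1783
{S2, S3}: service 908 + fixed 1003 = 1911
{S1, S2, S3}: service 811 + fixed 1627 = 2438
No other subset beats 1690.

Open S3 only; minimum total cost 1690.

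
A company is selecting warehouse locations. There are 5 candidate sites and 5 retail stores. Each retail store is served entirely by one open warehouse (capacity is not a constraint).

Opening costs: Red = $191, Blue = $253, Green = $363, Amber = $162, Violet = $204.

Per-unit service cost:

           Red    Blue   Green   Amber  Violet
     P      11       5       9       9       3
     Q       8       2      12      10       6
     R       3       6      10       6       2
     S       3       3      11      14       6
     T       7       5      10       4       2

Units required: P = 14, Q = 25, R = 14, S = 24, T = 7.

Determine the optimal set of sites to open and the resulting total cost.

Open Blue only; minimum total cost 564.

For any fixed open set, each retail store goes to its cheapest open site; total = fixed + service.
{Blue}: P→Blue 5·14=70, Q→Blue 2·25=50, R→Blue 6·14=84, S→Blue 3·24=72, T→Blue 5·7=35. Service 311; fixed 253; total 564.
{Violet}: P→Violet 3·14=42, Q→Violet 6·25=150, R→Violet 2·14=28, S→Violet 6·24=144, T→Violet 2·7=14. Service 378; fixed 204; total 582.
{Blue, Violet}: P→Violet 3·14=42, Q→Blue 2·25=50, R→Violet 2·14=28, S→Blue 3·24=72, T→Violet 2·7=14. Service 206; fixed 457; total 663.
{Red, Blue, Green, Amber, Violet}: P→Violet 3·14=42, Q→Blue 2·25=50, R→Violet 2·14=28, S→Red 3·24=72, T→Violet 2·7=14. Service 206; fixed 1173; total 1379.
No other subset beats 564.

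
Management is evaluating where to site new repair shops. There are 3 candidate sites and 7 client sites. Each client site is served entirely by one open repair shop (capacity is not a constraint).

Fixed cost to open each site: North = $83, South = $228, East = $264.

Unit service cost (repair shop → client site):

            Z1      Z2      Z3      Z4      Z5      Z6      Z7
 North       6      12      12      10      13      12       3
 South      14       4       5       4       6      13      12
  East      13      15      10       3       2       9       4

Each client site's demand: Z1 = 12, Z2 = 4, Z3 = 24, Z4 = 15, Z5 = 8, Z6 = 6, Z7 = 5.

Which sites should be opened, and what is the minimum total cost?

Open North and South; minimum total cost 714.

For any fixed open set, each client site goes to its cheapest open site; total = fixed + service.
{North, South}: Z1→North 6·12=72, Z2→South 4·4=16, Z3→South 5·24=120, Z4→South 4·15=60, Z5→South 6·8=48, Z6→North 12·6=72, Z7→North 3·5=15. Service 403; fixed 311; total 714.
{South}: service 550 + fixed 228 = 778
{North}: service 749 + fixed 83 = 832
{North, South, East}: Z1→North 6·12=72, Z2→South 4·4=16, Z3→South 5·24=120, Z4→East 3·15=45, Z5→East 2·8=16, Z6→East 9·6=54, Z7→North 3·5=15. Service 338; fixed 575; total 913.
(All 7 nonempty subsets were checked; North and South is lowest.)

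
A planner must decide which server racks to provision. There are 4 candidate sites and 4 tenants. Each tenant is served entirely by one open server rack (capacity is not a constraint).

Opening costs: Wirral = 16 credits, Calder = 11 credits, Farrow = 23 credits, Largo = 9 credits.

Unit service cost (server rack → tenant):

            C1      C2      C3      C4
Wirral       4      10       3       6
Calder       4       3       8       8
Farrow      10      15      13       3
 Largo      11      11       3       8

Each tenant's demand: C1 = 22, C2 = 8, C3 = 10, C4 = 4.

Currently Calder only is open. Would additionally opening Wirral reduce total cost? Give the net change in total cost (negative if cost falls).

Current service cost with {Calder}: 224.
Adding Wirral: each tenant re-picks its cheapest; new service cost 166, saving 58.
Extra fixed cost: 16. Net change = 16 − 58 = -42.
(Totals: 235 → 193.)

Yes — net change −42 (cost falls by 42).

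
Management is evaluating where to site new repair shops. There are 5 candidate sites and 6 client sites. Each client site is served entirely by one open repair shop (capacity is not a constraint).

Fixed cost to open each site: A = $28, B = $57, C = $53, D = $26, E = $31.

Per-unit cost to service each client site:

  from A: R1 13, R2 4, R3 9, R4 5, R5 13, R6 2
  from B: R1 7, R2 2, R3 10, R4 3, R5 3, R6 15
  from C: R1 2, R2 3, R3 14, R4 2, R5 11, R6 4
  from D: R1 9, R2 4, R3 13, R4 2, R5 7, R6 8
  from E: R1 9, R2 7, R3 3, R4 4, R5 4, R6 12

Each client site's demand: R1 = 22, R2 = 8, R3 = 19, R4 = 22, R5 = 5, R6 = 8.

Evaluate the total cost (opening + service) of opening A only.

Total cost: 708

Each client site is assigned to its cheapest site among the open ones.
{A}: R1→A 13·22=286, R2→A 4·8=32, R3→A 9·19=171, R4→A 5·22=110, R5→A 13·5=65, R6→A 2·8=16. Service 680; fixed 28; total 708.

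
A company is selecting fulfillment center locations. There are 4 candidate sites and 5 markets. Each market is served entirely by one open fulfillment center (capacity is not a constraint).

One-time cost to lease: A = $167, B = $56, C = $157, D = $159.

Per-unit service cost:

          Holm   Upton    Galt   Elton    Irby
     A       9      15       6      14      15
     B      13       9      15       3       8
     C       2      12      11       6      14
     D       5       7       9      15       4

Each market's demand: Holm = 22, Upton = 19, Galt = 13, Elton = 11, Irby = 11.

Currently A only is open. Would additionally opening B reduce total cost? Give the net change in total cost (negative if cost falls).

Yes — net change −256 (cost falls by 256).

Current service cost with {A}: 880.
Adding B: each market re-picks its cheapest; new service cost 568, saving 312.
Extra fixed cost: 56. Net change = 56 − 312 = -256.
(Totals: 1047 → 791.)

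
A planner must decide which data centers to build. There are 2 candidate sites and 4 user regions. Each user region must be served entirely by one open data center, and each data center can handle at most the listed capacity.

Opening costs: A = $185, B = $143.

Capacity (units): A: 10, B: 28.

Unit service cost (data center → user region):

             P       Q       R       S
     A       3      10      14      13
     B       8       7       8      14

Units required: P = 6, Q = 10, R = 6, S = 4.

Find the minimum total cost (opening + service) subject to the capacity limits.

Open {B}: P→B 8·6=48, Q→B 7·10=70, R→B 8·6=48, S→B 14·4=56.
Loads: B carries 26/28. Service 222; fixed 143; total 365.
Next best feasible plan costs 516.

Minimum total cost: 365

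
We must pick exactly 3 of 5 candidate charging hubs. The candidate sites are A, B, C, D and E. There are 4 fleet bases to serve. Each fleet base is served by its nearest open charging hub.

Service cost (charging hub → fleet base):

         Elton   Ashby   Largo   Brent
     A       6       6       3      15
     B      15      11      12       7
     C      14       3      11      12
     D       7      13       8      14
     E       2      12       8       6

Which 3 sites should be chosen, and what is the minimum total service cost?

With exactly 3 open, each fleet base uses its cheapest among the chosen.
{A, C, E}: Elton→E 2, Ashby→C 3, Largo→A 3, Brent→E 6. Service cost 14.
{A, B, E}: service cost 17
{A, D, E}: service cost 17
Among all 10 size-3 choices, {A, C, E} is lowest.

Choose A, C and E; total service cost 14.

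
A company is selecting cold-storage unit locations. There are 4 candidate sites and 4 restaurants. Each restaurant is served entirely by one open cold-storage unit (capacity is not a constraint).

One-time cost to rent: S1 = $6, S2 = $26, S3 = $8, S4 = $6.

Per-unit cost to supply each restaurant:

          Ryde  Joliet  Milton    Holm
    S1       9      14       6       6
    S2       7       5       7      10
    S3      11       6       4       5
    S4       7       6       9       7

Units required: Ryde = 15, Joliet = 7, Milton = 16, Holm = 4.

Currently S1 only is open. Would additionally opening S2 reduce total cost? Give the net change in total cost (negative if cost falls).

Yes — net change −67 (cost falls by 67).

Current service cost with {S1}: 353.
Adding S2: each restaurant re-picks its cheapest; new service cost 260, saving 93.
Extra fixed cost: 26. Net change = 26 − 93 = -67.
(Totals: 359 → 292.)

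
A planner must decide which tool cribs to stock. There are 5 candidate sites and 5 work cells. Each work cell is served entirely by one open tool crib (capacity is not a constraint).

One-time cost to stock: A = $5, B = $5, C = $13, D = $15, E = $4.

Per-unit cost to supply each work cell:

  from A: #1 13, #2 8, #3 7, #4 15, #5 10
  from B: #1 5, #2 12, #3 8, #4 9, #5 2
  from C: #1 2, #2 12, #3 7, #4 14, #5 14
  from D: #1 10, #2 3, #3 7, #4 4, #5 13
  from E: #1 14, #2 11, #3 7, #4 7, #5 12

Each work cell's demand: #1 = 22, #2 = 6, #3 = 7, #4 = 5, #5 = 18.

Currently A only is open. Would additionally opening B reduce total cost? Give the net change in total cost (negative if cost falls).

Current service cost with {A}: 638.
Adding B: each work cell re-picks its cheapest; new service cost 288, saving 350.
Extra fixed cost: 5. Net change = 5 − 350 = -345.
(Totals: 643 → 298.)

Yes — net change −345 (cost falls by 345).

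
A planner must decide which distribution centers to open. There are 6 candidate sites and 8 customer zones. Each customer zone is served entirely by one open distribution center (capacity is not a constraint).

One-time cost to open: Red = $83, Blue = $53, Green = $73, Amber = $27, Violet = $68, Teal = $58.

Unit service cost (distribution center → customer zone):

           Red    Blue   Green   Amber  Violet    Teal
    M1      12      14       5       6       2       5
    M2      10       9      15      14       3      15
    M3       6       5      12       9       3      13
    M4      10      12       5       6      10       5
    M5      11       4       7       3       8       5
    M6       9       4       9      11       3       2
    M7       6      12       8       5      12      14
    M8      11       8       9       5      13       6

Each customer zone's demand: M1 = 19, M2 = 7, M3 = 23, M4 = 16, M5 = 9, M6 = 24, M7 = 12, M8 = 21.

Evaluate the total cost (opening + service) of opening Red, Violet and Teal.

Each customer zone is assigned to its cheapest site among the open ones.
{Red, Violet, Teal}: M1→Violet 2·19=38, M2→Violet 3·7=21, M3→Violet 3·23=69, M4→Teal 5·16=80, M5→Teal 5·9=45, M6→Teal 2·24=48, M7→Red 6·12=72, M8→Teal 6·21=126. Service 499; fixed 209; total 708.

Total cost: 708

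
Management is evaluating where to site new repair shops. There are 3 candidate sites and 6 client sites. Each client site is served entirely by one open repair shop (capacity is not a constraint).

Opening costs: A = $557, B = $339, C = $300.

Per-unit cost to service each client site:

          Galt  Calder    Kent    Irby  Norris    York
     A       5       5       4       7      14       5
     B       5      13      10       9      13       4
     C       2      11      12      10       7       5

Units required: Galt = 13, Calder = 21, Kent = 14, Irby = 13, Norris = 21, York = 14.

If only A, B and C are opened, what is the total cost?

Total cost: 1677

Each client site is assigned to its cheapest site among the open ones.
{A, B, C}: Galt→C 2·13=26, Calder→A 5·21=105, Kent→A 4·14=56, Irby→A 7·13=91, Norris→C 7·21=147, York→B 4·14=56. Service 481; fixed 1196; total 1677.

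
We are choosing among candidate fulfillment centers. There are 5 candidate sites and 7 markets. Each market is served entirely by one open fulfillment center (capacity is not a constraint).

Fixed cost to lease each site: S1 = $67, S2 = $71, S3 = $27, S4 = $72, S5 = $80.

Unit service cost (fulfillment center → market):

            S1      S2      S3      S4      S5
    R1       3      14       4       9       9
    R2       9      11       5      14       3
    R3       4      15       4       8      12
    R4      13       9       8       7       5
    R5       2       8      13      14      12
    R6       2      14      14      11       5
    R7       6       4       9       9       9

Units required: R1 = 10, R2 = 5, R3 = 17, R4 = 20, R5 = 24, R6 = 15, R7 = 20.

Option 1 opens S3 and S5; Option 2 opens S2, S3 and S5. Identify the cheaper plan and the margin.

Option 1: {S3, S5}: R1→S3 4·10=40, R2→S5 3·5=15, R3→S3 4·17=68, R4→S5 5·20=100, R5→S5 12·24=288, R6→S5 5·15=75, R7→S3 9·20=180. Service 766; fixed 107; total 873.
Option 2: {S2, S3, S5}: R1→S3 4·10=40, R2→S5 3·5=15, R3→S3 4·17=68, R4→S5 5·20=100, R5→S2 8·24=192, R6→S5 5·15=75, R7→S2 4·20=80. Service 570; fixed 178; total 748.
Difference: |873 − 748| = 125.

Option 2 is cheaper by 125.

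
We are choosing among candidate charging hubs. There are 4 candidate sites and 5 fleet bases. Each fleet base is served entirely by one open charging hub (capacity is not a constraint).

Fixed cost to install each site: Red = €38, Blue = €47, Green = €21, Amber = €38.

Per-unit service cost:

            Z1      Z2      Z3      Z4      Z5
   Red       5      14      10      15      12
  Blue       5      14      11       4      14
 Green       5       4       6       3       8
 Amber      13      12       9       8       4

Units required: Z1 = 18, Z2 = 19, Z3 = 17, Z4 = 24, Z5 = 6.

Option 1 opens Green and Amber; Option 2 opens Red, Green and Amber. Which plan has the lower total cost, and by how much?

Option 1: {Green, Amber}: Z1→Green 5·18=90, Z2→Green 4·19=76, Z3→Green 6·17=102, Z4→Green 3·24=72, Z5→Amber 4·6=24. Service 364; fixed 59; total 423.
Option 2: {Red, Green, Amber}: Z1→Red 5·18=90, Z2→Green 4·19=76, Z3→Green 6·17=102, Z4→Green 3·24=72, Z5→Amber 4·6=24. Service 364; fixed 97; total 461.
Difference: |423 − 461| = 38.

Option 1 is cheaper by 38.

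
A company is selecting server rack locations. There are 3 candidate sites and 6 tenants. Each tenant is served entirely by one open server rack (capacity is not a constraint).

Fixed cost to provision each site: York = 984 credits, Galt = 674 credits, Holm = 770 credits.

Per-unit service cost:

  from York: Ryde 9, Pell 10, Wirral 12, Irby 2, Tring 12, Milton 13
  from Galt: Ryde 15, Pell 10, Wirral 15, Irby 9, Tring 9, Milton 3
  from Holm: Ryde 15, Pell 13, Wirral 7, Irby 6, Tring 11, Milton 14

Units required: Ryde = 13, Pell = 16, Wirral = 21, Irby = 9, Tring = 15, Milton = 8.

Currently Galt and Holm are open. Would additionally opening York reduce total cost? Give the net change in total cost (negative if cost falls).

No — net change +870 (cost rises by 870).

Current service cost with {Galt, Holm}: 715.
Adding York: each tenant re-picks its cheapest; new service cost 601, saving 114.
Extra fixed cost: 984. Net change = 984 − 114 = 870.
(Totals: 2159 → 3029.)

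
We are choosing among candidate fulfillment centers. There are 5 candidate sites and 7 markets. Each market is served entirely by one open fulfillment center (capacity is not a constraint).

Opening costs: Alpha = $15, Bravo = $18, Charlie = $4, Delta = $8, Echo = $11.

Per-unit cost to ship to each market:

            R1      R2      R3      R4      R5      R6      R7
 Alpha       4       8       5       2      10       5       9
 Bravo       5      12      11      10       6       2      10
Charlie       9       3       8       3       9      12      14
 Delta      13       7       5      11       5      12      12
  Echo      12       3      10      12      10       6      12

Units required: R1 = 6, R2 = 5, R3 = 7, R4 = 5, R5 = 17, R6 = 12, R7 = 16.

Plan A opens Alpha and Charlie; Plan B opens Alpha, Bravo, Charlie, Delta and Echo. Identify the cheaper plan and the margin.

Plan A: {Alpha, Charlie}: R1→Alpha 4·6=24, R2→Charlie 3·5=15, R3→Alpha 5·7=35, R4→Alpha 2·5=10, R5→Charlie 9·17=153, R6→Alpha 5·12=60, R7→Alpha 9·16=144. Service 441; fixed 19; total 460.
Plan B: {Alpha, Bravo, Charlie, Delta, Echo}: R1→Alpha 4·6=24, R2→Charlie 3·5=15, R3→Alpha 5·7=35, R4→Alpha 2·5=10, R5→Delta 5·17=85, R6→Bravo 2·12=24, R7→Alpha 9·16=144. Service 337; fixed 56; total 393.
Difference: |460 − 393| = 67.

Plan B is cheaper by 67.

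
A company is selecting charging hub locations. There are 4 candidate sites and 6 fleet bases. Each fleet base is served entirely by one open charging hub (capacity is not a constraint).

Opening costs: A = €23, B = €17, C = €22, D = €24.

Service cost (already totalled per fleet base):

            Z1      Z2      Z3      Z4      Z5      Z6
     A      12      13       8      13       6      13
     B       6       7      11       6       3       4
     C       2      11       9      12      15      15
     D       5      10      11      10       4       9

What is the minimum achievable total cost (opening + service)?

For any fixed open set, each fleet base goes to its cheapest open site; total = fixed + service.
{B}: Z1→B 6, Z2→B 7, Z3→B 11, Z4→B 6, Z5→B 3, Z6→B 4. Service 37; fixed 17; total 54.
{B, C}: service 31 + fixed 39 = 70
{D}: Z1→D 5, Z2→D 10, Z3→D 11, Z4→D 10, Z5→D 4, Z6→D 9. Service 49; fixed 24; total 73.
{A, B, C, D}: service 30 + fixed 86 = 116
No other subset beats 54.

Minimum total cost: 54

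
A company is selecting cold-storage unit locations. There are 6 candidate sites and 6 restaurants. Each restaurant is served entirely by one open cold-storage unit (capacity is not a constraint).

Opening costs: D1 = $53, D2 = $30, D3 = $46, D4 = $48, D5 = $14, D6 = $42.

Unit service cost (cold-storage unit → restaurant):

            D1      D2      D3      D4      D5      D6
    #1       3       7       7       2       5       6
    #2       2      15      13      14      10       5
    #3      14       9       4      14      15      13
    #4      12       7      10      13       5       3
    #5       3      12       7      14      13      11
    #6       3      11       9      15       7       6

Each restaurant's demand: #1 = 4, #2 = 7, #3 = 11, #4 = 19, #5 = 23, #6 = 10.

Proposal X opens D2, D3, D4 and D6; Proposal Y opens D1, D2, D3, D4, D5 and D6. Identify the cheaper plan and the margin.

Proposal Y is cheaper by 76.

Proposal X: {D2, D3, D4, D6}: #1→D4 2·4=8, #2→D6 5·7=35, #3→D3 4·11=44, #4→D6 3·19=57, #5→D3 7·23=161, #6→D6 6·10=60. Service 365; fixed 166; total 531.
Proposal Y: {D1, D2, D3, D4, D5, D6}: #1→D4 2·4=8, #2→D1 2·7=14, #3→D3 4·11=44, #4→D6 3·19=57, #5→D1 3·23=69, #6→D1 3·10=30. Service 222; fixed 233; total 455.
Difference: |531 − 455| = 76.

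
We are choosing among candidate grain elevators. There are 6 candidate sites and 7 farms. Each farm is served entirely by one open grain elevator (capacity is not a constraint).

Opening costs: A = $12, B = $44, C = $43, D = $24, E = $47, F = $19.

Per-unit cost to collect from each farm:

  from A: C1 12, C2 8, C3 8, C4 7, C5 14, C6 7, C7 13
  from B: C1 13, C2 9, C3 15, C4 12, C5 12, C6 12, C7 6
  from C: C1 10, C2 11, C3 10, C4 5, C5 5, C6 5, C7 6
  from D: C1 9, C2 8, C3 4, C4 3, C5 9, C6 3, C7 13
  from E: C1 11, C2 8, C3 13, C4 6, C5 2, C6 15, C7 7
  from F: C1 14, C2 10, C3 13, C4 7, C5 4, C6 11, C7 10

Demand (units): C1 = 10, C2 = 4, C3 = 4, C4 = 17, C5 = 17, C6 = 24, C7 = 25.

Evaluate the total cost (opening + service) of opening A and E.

Each farm is assigned to its cheapest site among the open ones.
{A, E}: C1→E 11·10=110, C2→A 8·4=32, C3→A 8·4=32, C4→E 6·17=102, C5→E 2·17=34, C6→A 7·24=168, C7→E 7·25=175. Service 653; fixed 59; total 712.

Total cost: 712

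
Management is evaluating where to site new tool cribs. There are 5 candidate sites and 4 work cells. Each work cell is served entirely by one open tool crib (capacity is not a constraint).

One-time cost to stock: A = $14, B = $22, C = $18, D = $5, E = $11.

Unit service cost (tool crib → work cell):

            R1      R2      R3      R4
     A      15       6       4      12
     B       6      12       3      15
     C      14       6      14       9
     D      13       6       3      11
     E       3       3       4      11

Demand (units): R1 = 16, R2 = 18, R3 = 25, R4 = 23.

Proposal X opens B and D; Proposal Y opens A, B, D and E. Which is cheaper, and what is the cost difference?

Proposal X: {B, D}: R1→B 6·16=96, R2→D 6·18=108, R3→B 3·25=75, R4→D 11·23=253. Service 532; fixed 27; total 559.
Proposal Y: {A, B, D, E}: R1→E 3·16=48, R2→E 3·18=54, R3→B 3·25=75, R4→D 11·23=253. Service 430; fixed 52; total 482.
Difference: |559 − 482| = 77.

Proposal Y is cheaper by 77.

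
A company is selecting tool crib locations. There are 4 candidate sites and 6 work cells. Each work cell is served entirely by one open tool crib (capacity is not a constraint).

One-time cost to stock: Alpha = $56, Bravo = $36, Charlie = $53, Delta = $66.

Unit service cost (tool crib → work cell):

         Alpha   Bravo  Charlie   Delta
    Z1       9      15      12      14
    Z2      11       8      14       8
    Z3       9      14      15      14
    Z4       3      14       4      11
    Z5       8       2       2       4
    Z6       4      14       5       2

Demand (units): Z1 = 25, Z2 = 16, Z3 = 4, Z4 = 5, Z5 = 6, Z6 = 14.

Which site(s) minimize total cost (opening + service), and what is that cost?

For any fixed open set, each work cell goes to its cheapest open site; total = fixed + service.
{Alpha, Bravo}: Z1→Alpha 9·25=225, Z2→Bravo 8·16=128, Z3→Alpha 9·4=36, Z4→Alpha 3·5=15, Z5→Bravo 2·6=12, Z6→Alpha 4·14=56. Service 472; fixed 92; total 564.
{Alpha, Delta}: service 456 + fixed 122 = 578
{Alpha, Bravo, Delta}: service 444 + fixed 158 = 602
{Alpha, Bravo, Charlie, Delta}: service 444 + fixed 211 = 655
(All 15 nonempty subsets were checked; Alpha and Bravo is lowest.)

Open Alpha and Bravo; minimum total cost 564.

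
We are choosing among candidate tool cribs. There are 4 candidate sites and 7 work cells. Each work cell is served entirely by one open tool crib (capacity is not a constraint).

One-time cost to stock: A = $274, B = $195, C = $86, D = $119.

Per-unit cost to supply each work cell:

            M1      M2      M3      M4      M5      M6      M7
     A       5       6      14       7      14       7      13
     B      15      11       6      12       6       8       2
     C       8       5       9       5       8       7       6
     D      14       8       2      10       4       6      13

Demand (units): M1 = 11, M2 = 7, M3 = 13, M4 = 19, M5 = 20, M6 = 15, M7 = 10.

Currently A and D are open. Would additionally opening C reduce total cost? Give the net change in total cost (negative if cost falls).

Current service cost with {A, D}: 556.
Adding C: each work cell re-picks its cheapest; new service cost 441, saving 115.
Extra fixed cost: 86. Net change = 86 − 115 = -29.
(Totals: 949 → 920.)

Yes — net change −29 (cost falls by 29).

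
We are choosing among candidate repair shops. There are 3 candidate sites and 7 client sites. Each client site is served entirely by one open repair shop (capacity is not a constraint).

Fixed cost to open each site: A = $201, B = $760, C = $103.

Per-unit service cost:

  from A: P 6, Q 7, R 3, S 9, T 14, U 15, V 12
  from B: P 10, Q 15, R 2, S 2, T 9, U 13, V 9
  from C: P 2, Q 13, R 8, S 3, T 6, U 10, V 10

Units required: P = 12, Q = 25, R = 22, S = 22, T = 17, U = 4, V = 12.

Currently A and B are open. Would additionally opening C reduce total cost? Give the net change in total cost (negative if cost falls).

Yes — net change −8 (cost falls by 8).

Current service cost with {A, B}: 648.
Adding C: each client site re-picks its cheapest; new service cost 537, saving 111.
Extra fixed cost: 103. Net change = 103 − 111 = -8.
(Totals: 1609 → 1601.)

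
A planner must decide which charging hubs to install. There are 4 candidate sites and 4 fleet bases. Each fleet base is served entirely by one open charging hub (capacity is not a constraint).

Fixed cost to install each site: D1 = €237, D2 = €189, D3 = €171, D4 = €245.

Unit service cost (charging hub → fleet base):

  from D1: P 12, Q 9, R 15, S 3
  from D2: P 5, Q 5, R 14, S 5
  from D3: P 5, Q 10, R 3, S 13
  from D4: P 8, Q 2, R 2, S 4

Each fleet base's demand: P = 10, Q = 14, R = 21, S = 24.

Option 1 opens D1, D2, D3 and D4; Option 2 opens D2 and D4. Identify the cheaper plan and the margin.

Option 2 is cheaper by 384.

Option 1: {D1, D2, D3, D4}: P→D2 5·10=50, Q→D4 2·14=28, R→D4 2·21=42, S→D1 3·24=72. Service 192; fixed 842; total 1034.
Option 2: {D2, D4}: P→D2 5·10=50, Q→D4 2·14=28, R→D4 2·21=42, S→D4 4·24=96. Service 216; fixed 434; total 650.
Difference: |1034 − 650| = 384.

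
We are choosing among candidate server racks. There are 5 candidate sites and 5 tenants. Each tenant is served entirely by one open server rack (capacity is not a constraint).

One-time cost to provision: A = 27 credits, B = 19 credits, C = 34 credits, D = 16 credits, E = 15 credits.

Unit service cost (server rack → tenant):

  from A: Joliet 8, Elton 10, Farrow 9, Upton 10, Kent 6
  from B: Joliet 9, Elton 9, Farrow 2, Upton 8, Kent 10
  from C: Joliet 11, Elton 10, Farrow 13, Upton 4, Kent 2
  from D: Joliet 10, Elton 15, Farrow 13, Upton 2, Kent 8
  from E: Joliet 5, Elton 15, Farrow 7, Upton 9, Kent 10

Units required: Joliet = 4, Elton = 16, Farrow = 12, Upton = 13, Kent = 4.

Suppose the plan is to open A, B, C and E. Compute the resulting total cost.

Each tenant is assigned to its cheapest site among the open ones.
{A, B, C, E}: Joliet→E 5·4=20, Elton→B 9·16=144, Farrow→B 2·12=24, Upton→C 4·13=52, Kent→C 2·4=8. Service 248; fixed 95; total 343.

Total cost: 343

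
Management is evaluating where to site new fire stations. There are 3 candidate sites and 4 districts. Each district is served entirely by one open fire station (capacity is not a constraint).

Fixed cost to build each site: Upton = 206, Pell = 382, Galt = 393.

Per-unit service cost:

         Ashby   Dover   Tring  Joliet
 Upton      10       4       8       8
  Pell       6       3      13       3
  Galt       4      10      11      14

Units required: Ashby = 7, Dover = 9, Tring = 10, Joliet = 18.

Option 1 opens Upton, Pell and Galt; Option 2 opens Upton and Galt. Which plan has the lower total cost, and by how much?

Option 1: {Upton, Pell, Galt}: Ashby→Galt 4·7=28, Dover→Pell 3·9=27, Tring→Upton 8·10=80, Joliet→Pell 3·18=54. Service 189; fixed 981; total 1170.
Option 2: {Upton, Galt}: Ashby→Galt 4·7=28, Dover→Upton 4·9=36, Tring→Upton 8·10=80, Joliet→Upton 8·18=144. Service 288; fixed 599; total 887.
Difference: |1170 − 887| = 283.

Option 2 is cheaper by 283.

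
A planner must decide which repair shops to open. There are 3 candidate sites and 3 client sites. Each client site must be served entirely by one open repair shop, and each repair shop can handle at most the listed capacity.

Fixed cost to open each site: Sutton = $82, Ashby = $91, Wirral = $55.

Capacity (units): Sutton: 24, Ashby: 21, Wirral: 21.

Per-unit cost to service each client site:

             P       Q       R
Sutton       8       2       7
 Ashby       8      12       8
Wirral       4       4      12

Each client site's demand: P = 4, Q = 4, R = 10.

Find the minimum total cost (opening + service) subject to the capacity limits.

Open {Sutton}: P→Sutton 8·4=32, Q→Sutton 2·4=8, R→Sutton 7·10=70.
Loads: Sutton carries 18/24. Service 110; fixed 82; total 192.
Next best feasible plan costs 207.

Minimum total cost: 192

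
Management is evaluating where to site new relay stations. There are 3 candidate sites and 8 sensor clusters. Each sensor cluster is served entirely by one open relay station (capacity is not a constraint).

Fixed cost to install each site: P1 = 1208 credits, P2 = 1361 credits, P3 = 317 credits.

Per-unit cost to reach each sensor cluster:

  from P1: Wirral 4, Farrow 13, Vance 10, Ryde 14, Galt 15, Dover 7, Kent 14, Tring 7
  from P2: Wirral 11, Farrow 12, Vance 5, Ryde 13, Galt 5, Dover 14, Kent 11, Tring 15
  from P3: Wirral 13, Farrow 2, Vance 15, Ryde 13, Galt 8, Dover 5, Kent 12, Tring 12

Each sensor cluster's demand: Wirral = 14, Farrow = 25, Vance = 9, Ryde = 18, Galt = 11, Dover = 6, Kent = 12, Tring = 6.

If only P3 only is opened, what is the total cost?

Total cost: 1252

Each sensor cluster is assigned to its cheapest site among the open ones.
{P3}: Wirral→P3 13·14=182, Farrow→P3 2·25=50, Vance→P3 15·9=135, Ryde→P3 13·18=234, Galt→P3 8·11=88, Dover→P3 5·6=30, Kent→P3 12·12=144, Tring→P3 12·6=72. Service 935; fixed 317; total 1252.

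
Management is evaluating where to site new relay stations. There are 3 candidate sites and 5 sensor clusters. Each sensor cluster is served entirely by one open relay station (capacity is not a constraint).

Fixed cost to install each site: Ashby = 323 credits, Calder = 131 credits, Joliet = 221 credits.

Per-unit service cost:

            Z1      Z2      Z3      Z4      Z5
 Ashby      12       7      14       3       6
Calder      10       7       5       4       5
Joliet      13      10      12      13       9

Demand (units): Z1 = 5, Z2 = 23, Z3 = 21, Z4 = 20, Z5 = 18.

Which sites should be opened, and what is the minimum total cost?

For any fixed open set, each sensor cluster goes to its cheapest open site; total = fixed + service.
{Calder}: Z1→Calder 10·5=50, Z2→Calder 7·23=161, Z3→Calder 5·21=105, Z4→Calder 4·20=80, Z5→Calder 5·18=90. Service 486; fixed 131; total 617.
{Calder, Joliet}: Z1→Calder 10·5=50, Z2→Calder 7·23=161, Z3→Calder 5·21=105, Z4→Calder 4·20=80, Z5→Calder 5·18=90. Service 486; fixed 352; total 838.
{Ashby, Calder}: service 466 + fixed 454 = 920
{Ashby, Calder, Joliet}: Z1→Calder 10·5=50, Z2→Ashby 7·23=161, Z3→Calder 5·21=105, Z4→Ashby 3·20=60, Z5→Calder 5·18=90. Service 466; fixed 675; total 1141.
No other subset beats 617.

Open Calder only; minimum total cost 617.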